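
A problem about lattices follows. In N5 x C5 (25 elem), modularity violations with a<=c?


Modular law: if a <= c then a v (b ^ c) = (a v b) ^ c.
Check all triples (a,b,c) with a <= c among 25 elements.
  e.g. a=(a,0), b=(c,0), c=(b,0): lhs=(a,0) != rhs=(b,0)
  e.g. a=(a,0), b=(c,1), c=(b,0): lhs=(a,0) != rhs=(b,0)
Total violating triples: 75


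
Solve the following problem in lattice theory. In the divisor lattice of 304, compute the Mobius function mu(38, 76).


In a divisor lattice, mu(a,b) = mu(b/a) where mu is the classical Mobius function.
b/a = 76/38 = 2
Prime factorization of 2: primes [2]
2 is squarefree with 1 prime factor(s), so mu(2) = (-1)^1 = -1


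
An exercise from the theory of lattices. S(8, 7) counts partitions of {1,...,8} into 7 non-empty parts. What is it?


S(n,k) = k*S(n-1,k) + S(n-1,k-1).
S(7,7) = 1, S(7,6) = 21
S(8,7) = 7*1 + 21 = 7 + 21
S(8,7) = 28


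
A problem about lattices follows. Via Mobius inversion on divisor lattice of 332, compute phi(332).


phi(n) = n * prod_{p|n} (1 - 1/p).
Prime divisors of 332: [2, 83]
phi(332) = 332 * (1 - 1/2) * (1 - 1/83)
phi(332) = 164


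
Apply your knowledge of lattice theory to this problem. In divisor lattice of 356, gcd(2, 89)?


Meet=gcd.
gcd(2,89)=1


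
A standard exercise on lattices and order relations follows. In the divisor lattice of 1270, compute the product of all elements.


Divisors of 1270: [1, 2, 5, 10, 127, 254, 635, 1270]
Product = n^(d(n)/2) = 1270^(8/2)
Product = 2601446410000


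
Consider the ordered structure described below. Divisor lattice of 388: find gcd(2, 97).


In a divisor lattice, meet = gcd (greatest common divisor).
By Euclidean algorithm or factoring: gcd(2,97) = 1


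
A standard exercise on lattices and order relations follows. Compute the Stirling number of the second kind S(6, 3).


S(n,k) = k*S(n-1,k) + S(n-1,k-1).
S(5,3) = 25, S(5,2) = 15
S(6,3) = 3*25 + 15 = 75 + 15
S(6,3) = 90


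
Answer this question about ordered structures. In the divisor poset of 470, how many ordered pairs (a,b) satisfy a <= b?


The order relation is {(a,b) : a <= b}, reflexive so it includes (a,a).
Examples: (1,1), (1,10), (1,2), (1,235), (1,47), ...
Total ordered pairs: 27


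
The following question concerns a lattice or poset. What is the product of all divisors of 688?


Divisors of 688: [1, 2, 4, 8, 16, 43, 86, 172, 344, 688]
Product = n^(d(n)/2) = 688^(10/2)
Product = 154149525127168


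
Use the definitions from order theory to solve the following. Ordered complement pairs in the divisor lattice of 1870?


Complement pair (a,b): a meet b = bottom, a join b = top.
Here: gcd(a,b)=1 and lcm(a,b)=1870, i.e. a*b=1870 with a,b coprime.
Pairs found: (1,1870), (2,935), (5,374), (10,187), ... (12 more)
Total ordered pairs: 16


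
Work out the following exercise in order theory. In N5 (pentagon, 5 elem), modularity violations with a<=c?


Modular law: if a <= c then a v (b ^ c) = (a v b) ^ c.
Check all triples (a,b,c) with a <= c among 5 elements.
  e.g. a=a, b=c, c=b: lhs=a != rhs=b
Total violating triples: 1


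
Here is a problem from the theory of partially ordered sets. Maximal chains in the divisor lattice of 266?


A maximal chain goes from the minimum element to a maximal element via cover relations.
Counting all min-to-max paths in the cover graph.
Total maximal chains: 6


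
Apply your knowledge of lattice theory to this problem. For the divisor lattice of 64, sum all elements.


sigma(n) = sum of divisors.
Divisors of 64: [1, 2, 4, 8, 16, 32, 64]
Sum = 127


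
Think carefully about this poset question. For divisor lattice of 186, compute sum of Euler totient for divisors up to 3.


Divisors of 186 up to 3: [1, 2, 3]
phi values: [1, 1, 2]
Sum = 4


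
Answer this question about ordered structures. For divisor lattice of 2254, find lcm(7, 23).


In a divisor lattice, join = lcm (least common multiple).
Compute lcm iteratively: start with first element, then lcm(current, next).
Elements: [7, 23]
lcm(7,23) = 161
Final lcm = 161


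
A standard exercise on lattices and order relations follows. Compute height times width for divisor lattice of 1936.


Height = length of longest chain minus 1; width = size of largest antichain.
A maximum chain: 1 | 11 | 121 | 242 | 484 | 968 | 1936  (height 6).
A maximum antichain: {4, 22, 121}  (width 3).
Product = 6 * 3 = 18


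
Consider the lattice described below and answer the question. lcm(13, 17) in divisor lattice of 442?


Join=lcm.
gcd(13,17)=1
lcm=221


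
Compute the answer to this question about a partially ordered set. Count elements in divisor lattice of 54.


Divisors of 54: [1, 2, 3, 6, 9, 18, 27, 54]
Count: 8


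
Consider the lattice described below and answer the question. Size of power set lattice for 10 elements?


Power set = 2^n.
2^10 = 1024


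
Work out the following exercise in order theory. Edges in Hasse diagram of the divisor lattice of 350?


A cover relation a -< b holds when a < b with no c strictly between.
Cover relations:
  1 -< 2
  1 -< 5
  1 -< 7
  2 -< 10
  2 -< 14
  5 -< 10
  5 -< 25
  5 -< 35
  ...12 more
Total: 20


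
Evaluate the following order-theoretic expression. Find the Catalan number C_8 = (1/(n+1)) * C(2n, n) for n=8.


C(n) = C(2n, n) / (n+1).
C(16, 8) = 12870
C(8) = 12870 / 9 = 1430


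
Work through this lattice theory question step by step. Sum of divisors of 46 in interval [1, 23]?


Interval [1,23] in divisors of 46: [1, 23]
Sum = 24


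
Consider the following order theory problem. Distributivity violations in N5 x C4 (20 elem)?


Distributive law: a ^ (b v c) = (a ^ b) v (a ^ c).
Check all 20^3 = 8000 ordered triples (a,b,c).
  e.g. a=(b,0), b=(a,0), c=(c,0): lhs=(b,0) != rhs=(a,0)
  e.g. a=(b,0), b=(a,0), c=(c,1): lhs=(b,0) != rhs=(a,0)
Total violating triples: 128


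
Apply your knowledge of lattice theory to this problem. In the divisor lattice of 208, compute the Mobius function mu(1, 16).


In a divisor lattice, mu(a,b) = mu(b/a) where mu is the classical Mobius function.
b/a = 16/1 = 16
Prime factorization of 16: primes [2]
16 is not squarefree, so mu(16) = 0


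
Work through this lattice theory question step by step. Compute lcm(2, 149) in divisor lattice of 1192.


In a divisor lattice, join = lcm (least common multiple).
gcd(2,149) = 1
lcm(2,149) = 2*149/gcd = 298/1 = 298


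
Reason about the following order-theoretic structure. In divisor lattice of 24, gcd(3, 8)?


Meet=gcd.
gcd(3,8)=1


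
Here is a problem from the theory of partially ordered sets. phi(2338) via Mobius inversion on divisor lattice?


phi(n) = n * prod_{p|n} (1 - 1/p).
Prime divisors of 2338: [2, 7, 167]
phi(2338) = 2338 * (1 - 1/2) * (1 - 1/7) * (1 - 1/167)
phi(2338) = 996


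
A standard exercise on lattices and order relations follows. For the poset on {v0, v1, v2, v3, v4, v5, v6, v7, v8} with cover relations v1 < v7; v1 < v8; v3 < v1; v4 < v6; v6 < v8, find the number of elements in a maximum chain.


A chain is a totally ordered subset; we count the number of elements in a maximum chain.
Compute, for each element x, the size of the longest chain ending at x:
  v0: 1
  v2: 1
  v3: 1
  v4: 1
  v5: 1
  v1: 2
  ...
A maximum chain: v3 < v1 < v7
Number of elements in the longest chain: 3


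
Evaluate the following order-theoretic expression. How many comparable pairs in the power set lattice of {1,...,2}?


A comparable pair {a,b} has a < b or b < a in the order.
Count unordered pairs where one element is strictly below the other.
Examples: {{},{1}}, {{},{2}}, {{},{1,2}}, {{1},{1,2}}, ...
Total comparable pairs: 5


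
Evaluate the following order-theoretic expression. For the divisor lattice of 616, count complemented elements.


An element a is complemented if some b has a meet b = bottom, a join b = top.
a is complemented iff gcd(a, n/a)=1, i.e. a is a unitary divisor of 616.
Complemented elements: 1, 7, 8, 11, 56, 77, ... (2 more)
Count: 8


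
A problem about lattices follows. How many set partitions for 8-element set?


B(n) = number of set partitions of an n-element set.
B(n) satisfies the recurrence: B(n+1) = sum_k C(n,k)*B(k).
B(8) = 4140


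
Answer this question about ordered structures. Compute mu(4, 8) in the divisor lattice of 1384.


In a divisor lattice, mu(a,b) = mu(b/a) where mu is the classical Mobius function.
b/a = 8/4 = 2
Prime factorization of 2: primes [2]
2 is squarefree with 1 prime factor(s), so mu(2) = (-1)^1 = -1


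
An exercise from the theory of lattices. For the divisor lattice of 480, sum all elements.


sigma(n) = sum of divisors.
Divisors of 480: [1, 2, 3, 4, 5, 6, 8, 10, 12, 15, 16, 20, 24, 30, 32, 40, 48, 60, 80, 96, 120, 160, 240, 480]
Sum = 1512


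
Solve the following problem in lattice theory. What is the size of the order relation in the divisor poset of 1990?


The order relation is {(a,b) : a <= b}, reflexive so it includes (a,a).
Examples: (1,1), (1,10), (1,199), (1,1990), (1,2), ...
Total ordered pairs: 27


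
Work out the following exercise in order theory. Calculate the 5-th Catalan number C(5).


C(n) = C(2n, n) / (n+1).
C(10, 5) = 252
C(5) = 252 / 6 = 42


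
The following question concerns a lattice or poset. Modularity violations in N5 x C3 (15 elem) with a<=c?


Modular law: if a <= c then a v (b ^ c) = (a v b) ^ c.
Check all triples (a,b,c) with a <= c among 15 elements.
  e.g. a=(a,0), b=(c,0), c=(b,0): lhs=(a,0) != rhs=(b,0)
  e.g. a=(a,0), b=(c,1), c=(b,0): lhs=(a,0) != rhs=(b,0)
Total violating triples: 18


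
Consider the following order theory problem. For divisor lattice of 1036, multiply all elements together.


Divisors of 1036: [1, 2, 4, 7, 14, 28, 37, 74, 148, 259, 518, 1036]
Product = n^(d(n)/2) = 1036^(12/2)
Product = 1236398679213838336


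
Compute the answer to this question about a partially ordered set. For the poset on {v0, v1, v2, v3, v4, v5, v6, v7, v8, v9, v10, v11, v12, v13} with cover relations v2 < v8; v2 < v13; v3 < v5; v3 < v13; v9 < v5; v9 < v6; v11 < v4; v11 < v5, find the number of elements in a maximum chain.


A chain is a totally ordered subset; we count the number of elements in a maximum chain.
Compute, for each element x, the size of the longest chain ending at x:
  v0: 1
  v1: 1
  v2: 1
  v3: 1
  v7: 1
  v9: 1
  ...
A maximum chain: v11 < v4
Number of elements in the longest chain: 2


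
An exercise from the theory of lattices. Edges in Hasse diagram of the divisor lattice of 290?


A cover relation a -< b holds when a < b with no c strictly between.
Cover relations:
  1 -< 2
  1 -< 5
  1 -< 29
  2 -< 10
  2 -< 58
  5 -< 10
  5 -< 145
  10 -< 290
  ...4 more
Total: 12


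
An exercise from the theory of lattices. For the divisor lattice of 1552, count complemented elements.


An element a is complemented if some b has a meet b = bottom, a join b = top.
a is complemented iff gcd(a, n/a)=1, i.e. a is a unitary divisor of 1552.
Complemented elements: 1, 16, 97, 1552
Count: 4


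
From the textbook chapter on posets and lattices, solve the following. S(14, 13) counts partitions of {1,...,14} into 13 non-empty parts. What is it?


S(n,k) = k*S(n-1,k) + S(n-1,k-1).
S(13,13) = 1, S(13,12) = 78
S(14,13) = 13*1 + 78 = 13 + 78
S(14,13) = 91


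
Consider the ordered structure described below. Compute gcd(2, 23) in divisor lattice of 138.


In a divisor lattice, meet = gcd (greatest common divisor).
By Euclidean algorithm or factoring: gcd(2,23) = 1


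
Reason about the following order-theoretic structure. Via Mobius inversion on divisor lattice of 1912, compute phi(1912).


phi(n) = n * prod_{p|n} (1 - 1/p).
Prime divisors of 1912: [2, 239]
phi(1912) = 1912 * (1 - 1/2) * (1 - 1/239)
phi(1912) = 952


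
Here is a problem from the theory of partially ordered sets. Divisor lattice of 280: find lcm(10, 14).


In a divisor lattice, join = lcm (least common multiple).
gcd(10,14) = 2
lcm(10,14) = 10*14/gcd = 140/2 = 70


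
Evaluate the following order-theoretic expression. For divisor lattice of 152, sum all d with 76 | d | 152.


Interval [76,152] in divisors of 152: [76, 152]
Sum = 228


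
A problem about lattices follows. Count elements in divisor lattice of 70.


Divisors of 70: [1, 2, 5, 7, 10, 14, 35, 70]
Count: 8


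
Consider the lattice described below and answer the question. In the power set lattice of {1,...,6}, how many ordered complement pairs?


Complement pair (a,b): a meet b = bottom, a join b = top.
Here: A intersect B = {} and A union B = {1,...,6}.
Pairs found: ({},{1,2,3,4,5,6}), ({1},{2,3,4,5,6}), ({2},{1,3,4,5,6}), ({3},{1,2,4,5,6}), ... (60 more)
Total ordered pairs: 64


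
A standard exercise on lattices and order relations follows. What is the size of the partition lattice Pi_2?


B(n) = number of set partitions of an n-element set.
B(n) satisfies the recurrence: B(n+1) = sum_k C(n,k)*B(k).
B(2) = 2


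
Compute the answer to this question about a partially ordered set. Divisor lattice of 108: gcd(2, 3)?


Meet=gcd.
gcd(2,3)=1


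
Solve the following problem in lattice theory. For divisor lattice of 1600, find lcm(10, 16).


In a divisor lattice, join = lcm (least common multiple).
Compute lcm iteratively: start with first element, then lcm(current, next).
Elements: [10, 16]
lcm(10,16) = 80
Final lcm = 80


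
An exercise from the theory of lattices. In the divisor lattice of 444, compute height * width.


Height = length of longest chain minus 1; width = size of largest antichain.
A maximum chain: 1 | 37 | 111 | 222 | 444  (height 4).
A maximum antichain: {4, 6, 74, 111}  (width 4).
Product = 4 * 4 = 16


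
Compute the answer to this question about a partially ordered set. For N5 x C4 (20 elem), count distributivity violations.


Distributive law: a ^ (b v c) = (a ^ b) v (a ^ c).
Check all 20^3 = 8000 ordered triples (a,b,c).
  e.g. a=(b,0), b=(a,0), c=(c,0): lhs=(b,0) != rhs=(a,0)
  e.g. a=(b,0), b=(a,0), c=(c,1): lhs=(b,0) != rhs=(a,0)
Total violating triples: 128


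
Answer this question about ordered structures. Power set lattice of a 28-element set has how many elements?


Power set = 2^n.
2^28 = 268435456


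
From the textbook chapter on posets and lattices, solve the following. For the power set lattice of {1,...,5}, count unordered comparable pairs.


A comparable pair {a,b} has a < b or b < a in the order.
Count unordered pairs where one element is strictly below the other.
Examples: {{},{1}}, {{},{2}}, {{},{3}}, {{},{4}}, ...
Total comparable pairs: 211


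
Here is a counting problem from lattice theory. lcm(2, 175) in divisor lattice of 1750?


Join=lcm.
gcd(2,175)=1
lcm=350


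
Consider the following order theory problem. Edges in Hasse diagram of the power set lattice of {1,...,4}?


A cover relation a -< b holds when a < b with no c strictly between.
Cover relations:
  {} -< {1}
  {} -< {2}
  {} -< {3}
  {} -< {4}
  {1} -< {1,2}
  {1} -< {1,3}
  {1} -< {1,4}
  {2} -< {1,2}
  ...24 more
Total: 32


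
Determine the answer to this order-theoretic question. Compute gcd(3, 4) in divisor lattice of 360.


In a divisor lattice, meet = gcd (greatest common divisor).
By Euclidean algorithm or factoring: gcd(3,4) = 1


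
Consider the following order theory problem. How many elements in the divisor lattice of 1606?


Divisors of 1606: [1, 2, 11, 22, 73, 146, 803, 1606]
Count: 8


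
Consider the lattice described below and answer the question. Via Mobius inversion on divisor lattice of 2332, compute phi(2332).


phi(n) = n * prod_{p|n} (1 - 1/p).
Prime divisors of 2332: [2, 11, 53]
phi(2332) = 2332 * (1 - 1/2) * (1 - 1/11) * (1 - 1/53)
phi(2332) = 1040


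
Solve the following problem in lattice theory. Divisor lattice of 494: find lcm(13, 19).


In a divisor lattice, join = lcm (least common multiple).
gcd(13,19) = 1
lcm(13,19) = 13*19/gcd = 247/1 = 247


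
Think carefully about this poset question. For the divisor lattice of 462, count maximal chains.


A maximal chain goes from the minimum element to a maximal element via cover relations.
Counting all min-to-max paths in the cover graph.
Total maximal chains: 24


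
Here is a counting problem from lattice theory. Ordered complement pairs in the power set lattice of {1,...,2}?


Complement pair (a,b): a meet b = bottom, a join b = top.
Here: A intersect B = {} and A union B = {1,...,2}.
Pairs found: ({},{1,2}), ({1},{2}), ({2},{1}), ({1,2},{})
Total ordered pairs: 4


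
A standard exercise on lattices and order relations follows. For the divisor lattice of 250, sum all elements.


sigma(n) = sum of divisors.
Divisors of 250: [1, 2, 5, 10, 25, 50, 125, 250]
Sum = 468


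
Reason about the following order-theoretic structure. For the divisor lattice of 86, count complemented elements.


An element a is complemented if some b has a meet b = bottom, a join b = top.
a is complemented iff gcd(a, n/a)=1, i.e. a is a unitary divisor of 86.
Complemented elements: 1, 2, 43, 86
Count: 4


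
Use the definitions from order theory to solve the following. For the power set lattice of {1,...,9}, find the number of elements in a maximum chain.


A chain is a totally ordered subset; we count the number of elements in a maximum chain.
Compute, for each element x, the size of the longest chain ending at x:
  {}: 1
  {1}: 2
  {2}: 2
  {3}: 2
  {4}: 2
  {5}: 2
  ...
A maximum chain: {} < {1} < {1,2} < {1,2,3} < {1,2,3,4} < {1,2,3,4,5} < {1,2,3,4,5,6} < {1,2,3,4,5,6,7} < {1,2,3,4,5,6,7,8} < {1,2,3,4,5,6,7,8,9}
Number of elements in the longest chain: 10


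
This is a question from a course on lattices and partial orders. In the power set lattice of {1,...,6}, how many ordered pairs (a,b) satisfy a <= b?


The order relation is {(a,b) : a <= b}, reflexive so it includes (a,a).
Examples: ({},{}), ({},{1,2}), ({},{1,2,3}), ({},{1,2,3,4}), ({},{1,2,3,4,5}), ...
Total ordered pairs: 729


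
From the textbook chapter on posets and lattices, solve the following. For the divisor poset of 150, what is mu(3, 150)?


In a divisor lattice, mu(a,b) = mu(b/a) where mu is the classical Mobius function.
b/a = 150/3 = 50
Prime factorization of 50: primes [2, 5]
50 is not squarefree, so mu(50) = 0


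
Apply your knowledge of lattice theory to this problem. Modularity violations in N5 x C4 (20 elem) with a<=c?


Modular law: if a <= c then a v (b ^ c) = (a v b) ^ c.
Check all triples (a,b,c) with a <= c among 20 elements.
  e.g. a=(a,0), b=(c,0), c=(b,0): lhs=(a,0) != rhs=(b,0)
  e.g. a=(a,0), b=(c,1), c=(b,0): lhs=(a,0) != rhs=(b,0)
Total violating triples: 40


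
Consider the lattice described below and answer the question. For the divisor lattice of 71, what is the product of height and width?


Height = length of longest chain minus 1; width = size of largest antichain.
A maximum chain: 1 | 71  (height 1).
A maximum antichain: {1}  (width 1).
Product = 1 * 1 = 1


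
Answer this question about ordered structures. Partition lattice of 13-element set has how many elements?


B(n) = number of set partitions of an n-element set.
B(n) satisfies the recurrence: B(n+1) = sum_k C(n,k)*B(k).
B(13) = 27644437


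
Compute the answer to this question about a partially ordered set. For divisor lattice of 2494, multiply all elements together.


Divisors of 2494: [1, 2, 29, 43, 58, 86, 1247, 2494]
Product = n^(d(n)/2) = 2494^(8/2)
Product = 38688847841296


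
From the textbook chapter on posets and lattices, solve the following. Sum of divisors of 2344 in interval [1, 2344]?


Interval [1,2344] in divisors of 2344: [1, 2, 4, 8, 293, 586, 1172, 2344]
Sum = 4410


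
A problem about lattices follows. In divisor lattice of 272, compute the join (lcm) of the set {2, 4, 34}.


In a divisor lattice, join = lcm (least common multiple).
Compute lcm iteratively: start with first element, then lcm(current, next).
Elements: [2, 4, 34]
lcm(2,4) = 4
lcm(4,34) = 68
Final lcm = 68


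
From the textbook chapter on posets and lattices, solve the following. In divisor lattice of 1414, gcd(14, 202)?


Meet=gcd.
gcd(14,202)=2


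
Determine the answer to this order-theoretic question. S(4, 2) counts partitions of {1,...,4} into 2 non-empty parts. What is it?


S(n,k) = k*S(n-1,k) + S(n-1,k-1).
S(3,2) = 3, S(3,1) = 1
S(4,2) = 2*3 + 1 = 6 + 1
S(4,2) = 7


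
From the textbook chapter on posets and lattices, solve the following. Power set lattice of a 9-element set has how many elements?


Power set = 2^n.
2^9 = 512


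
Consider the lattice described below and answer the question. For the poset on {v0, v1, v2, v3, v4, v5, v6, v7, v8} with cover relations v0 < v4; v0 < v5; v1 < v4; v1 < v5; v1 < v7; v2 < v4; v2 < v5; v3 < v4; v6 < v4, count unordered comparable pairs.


A comparable pair {a,b} has a < b or b < a in the order.
Count unordered pairs where one element is strictly below the other.
Examples: {v0,v4}, {v0,v5}, {v1,v4}, {v1,v5}, ...
Total comparable pairs: 9


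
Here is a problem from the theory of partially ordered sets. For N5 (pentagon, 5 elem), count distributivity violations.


Distributive law: a ^ (b v c) = (a ^ b) v (a ^ c).
Check all 5^3 = 125 ordered triples (a,b,c).
  e.g. a=b, b=a, c=c: lhs=b != rhs=a
  e.g. a=b, b=c, c=a: lhs=b != rhs=a
Total violating triples: 2


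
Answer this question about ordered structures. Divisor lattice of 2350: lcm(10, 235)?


Join=lcm.
gcd(10,235)=5
lcm=470


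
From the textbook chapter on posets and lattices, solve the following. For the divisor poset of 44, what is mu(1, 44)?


In a divisor lattice, mu(a,b) = mu(b/a) where mu is the classical Mobius function.
b/a = 44/1 = 44
Prime factorization of 44: primes [2, 11]
44 is not squarefree, so mu(44) = 0


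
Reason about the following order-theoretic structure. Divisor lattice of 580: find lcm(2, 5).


In a divisor lattice, join = lcm (least common multiple).
gcd(2,5) = 1
lcm(2,5) = 2*5/gcd = 10/1 = 10


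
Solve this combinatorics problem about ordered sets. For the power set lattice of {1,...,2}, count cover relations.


A cover relation a -< b holds when a < b with no c strictly between.
Cover relations:
  {} -< {1}
  {} -< {2}
  {1} -< {1,2}
  {2} -< {1,2}
Total: 4


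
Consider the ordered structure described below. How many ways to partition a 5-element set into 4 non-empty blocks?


S(n,k) = k*S(n-1,k) + S(n-1,k-1).
S(4,4) = 1, S(4,3) = 6
S(5,4) = 4*1 + 6 = 4 + 6
S(5,4) = 10


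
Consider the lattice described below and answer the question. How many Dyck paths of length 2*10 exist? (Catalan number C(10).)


C(n) = C(2n, n) / (n+1).
C(20, 10) = 184756
C(10) = 184756 / 11 = 16796


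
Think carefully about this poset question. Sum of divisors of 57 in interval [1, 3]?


Interval [1,3] in divisors of 57: [1, 3]
Sum = 4


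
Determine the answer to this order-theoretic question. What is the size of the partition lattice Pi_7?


B(n) = number of set partitions of an n-element set.
B(n) satisfies the recurrence: B(n+1) = sum_k C(n,k)*B(k).
B(7) = 877


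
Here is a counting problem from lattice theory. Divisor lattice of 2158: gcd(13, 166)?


Meet=gcd.
gcd(13,166)=1


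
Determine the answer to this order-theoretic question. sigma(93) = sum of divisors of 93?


sigma(n) = sum of divisors.
Divisors of 93: [1, 3, 31, 93]
Sum = 128


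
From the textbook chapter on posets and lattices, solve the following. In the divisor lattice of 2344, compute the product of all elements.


Divisors of 2344: [1, 2, 4, 8, 293, 586, 1172, 2344]
Product = n^(d(n)/2) = 2344^(8/2)
Product = 30187728080896


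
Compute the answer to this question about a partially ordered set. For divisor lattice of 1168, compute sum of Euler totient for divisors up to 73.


Divisors of 1168 up to 73: [1, 2, 4, 8, 16, 73]
phi values: [1, 1, 2, 4, 8, 72]
Sum = 88


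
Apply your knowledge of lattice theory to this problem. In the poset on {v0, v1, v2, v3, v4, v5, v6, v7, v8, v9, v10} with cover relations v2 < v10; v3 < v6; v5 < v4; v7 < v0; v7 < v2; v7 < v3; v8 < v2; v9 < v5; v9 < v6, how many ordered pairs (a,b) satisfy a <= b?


The order relation is {(a,b) : a <= b}, reflexive so it includes (a,a).
Examples: (v0,v0), (v1,v1), (v10,v10), (v2,v10), (v2,v2), ...
Total ordered pairs: 24


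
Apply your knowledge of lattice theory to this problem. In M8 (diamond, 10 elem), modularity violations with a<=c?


Modular law: if a <= c then a v (b ^ c) = (a v b) ^ c.
Check all triples (a,b,c) with a <= c among 10 elements.
This lattice is modular (diamonds M_m and their chain-products are modular).
Total violating triples: 0


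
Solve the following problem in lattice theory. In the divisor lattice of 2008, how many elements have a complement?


An element a is complemented if some b has a meet b = bottom, a join b = top.
a is complemented iff gcd(a, n/a)=1, i.e. a is a unitary divisor of 2008.
Complemented elements: 1, 8, 251, 2008
Count: 4


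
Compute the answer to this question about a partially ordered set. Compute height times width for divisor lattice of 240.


Height = length of longest chain minus 1; width = size of largest antichain.
A maximum chain: 1 | 5 | 15 | 30 | 60 | 120 | 240  (height 6).
A maximum antichain: {4, 6, 10, 15}  (width 4).
Product = 6 * 4 = 24


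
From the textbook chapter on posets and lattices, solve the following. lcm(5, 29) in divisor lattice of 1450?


Join=lcm.
gcd(5,29)=1
lcm=145


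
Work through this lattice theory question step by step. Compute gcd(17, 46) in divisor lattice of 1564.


In a divisor lattice, meet = gcd (greatest common divisor).
By Euclidean algorithm or factoring: gcd(17,46) = 1


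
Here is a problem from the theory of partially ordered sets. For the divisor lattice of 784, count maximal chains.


A maximal chain goes from the minimum element to a maximal element via cover relations.
Counting all min-to-max paths in the cover graph.
Total maximal chains: 15


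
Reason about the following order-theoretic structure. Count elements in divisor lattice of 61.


Divisors of 61: [1, 61]
Count: 2


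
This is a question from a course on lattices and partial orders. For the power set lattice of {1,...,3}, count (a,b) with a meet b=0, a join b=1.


Complement pair (a,b): a meet b = bottom, a join b = top.
Here: A intersect B = {} and A union B = {1,...,3}.
Pairs found: ({},{1,2,3}), ({1},{2,3}), ({2},{1,3}), ({3},{1,2}), ... (4 more)
Total ordered pairs: 8


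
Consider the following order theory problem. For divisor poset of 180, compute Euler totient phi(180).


phi(n) = n * prod_{p|n} (1 - 1/p).
Prime divisors of 180: [2, 3, 5]
phi(180) = 180 * (1 - 1/2) * (1 - 1/3) * (1 - 1/5)
phi(180) = 48


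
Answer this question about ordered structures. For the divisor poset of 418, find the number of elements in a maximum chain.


A chain is a totally ordered subset; we count the number of elements in a maximum chain.
Compute, for each element x, the size of the longest chain ending at x:
  1: 1
  2: 2
  11: 2
  19: 2
  22: 3
  38: 3
  ...
A maximum chain: 1 < 2 < 22 < 418
Number of elements in the longest chain: 4


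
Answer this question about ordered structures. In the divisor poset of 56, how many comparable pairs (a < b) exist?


A comparable pair {a,b} has a < b or b < a in the order.
Count unordered pairs where one element is strictly below the other.
Examples: {1,2}, {1,4}, {1,7}, {1,8}, ...
Total comparable pairs: 22


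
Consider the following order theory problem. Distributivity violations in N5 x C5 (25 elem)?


Distributive law: a ^ (b v c) = (a ^ b) v (a ^ c).
Check all 25^3 = 15625 ordered triples (a,b,c).
  e.g. a=(b,0), b=(a,0), c=(c,0): lhs=(b,0) != rhs=(a,0)
  e.g. a=(b,0), b=(a,0), c=(c,1): lhs=(b,0) != rhs=(a,0)
Total violating triples: 250


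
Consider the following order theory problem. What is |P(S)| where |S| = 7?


Power set = 2^n.
2^7 = 128


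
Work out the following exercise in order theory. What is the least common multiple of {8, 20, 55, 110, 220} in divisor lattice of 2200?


In a divisor lattice, join = lcm (least common multiple).
Compute lcm iteratively: start with first element, then lcm(current, next).
Elements: [8, 20, 55, 110, 220]
lcm(8,20) = 40
lcm(40,55) = 440
lcm(440,110) = 440
lcm(440,220) = 440
Final lcm = 440


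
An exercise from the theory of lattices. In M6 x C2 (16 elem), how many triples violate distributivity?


Distributive law: a ^ (b v c) = (a ^ b) v (a ^ c).
Check all 16^3 = 4096 ordered triples (a,b,c).
  e.g. a=(a1,0), b=(a2,0), c=(a3,0): lhs=(a1,0) != rhs=(0,0)
  e.g. a=(a1,0), b=(a2,0), c=(a3,1): lhs=(a1,0) != rhs=(0,0)
Total violating triples: 960


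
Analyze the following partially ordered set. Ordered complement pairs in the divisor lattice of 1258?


Complement pair (a,b): a meet b = bottom, a join b = top.
Here: gcd(a,b)=1 and lcm(a,b)=1258, i.e. a*b=1258 with a,b coprime.
Pairs found: (1,1258), (2,629), (17,74), (34,37), ... (4 more)
Total ordered pairs: 8


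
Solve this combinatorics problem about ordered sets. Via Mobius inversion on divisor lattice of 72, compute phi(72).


phi(n) = n * prod_{p|n} (1 - 1/p).
Prime divisors of 72: [2, 3]
phi(72) = 72 * (1 - 1/2) * (1 - 1/3)
phi(72) = 24


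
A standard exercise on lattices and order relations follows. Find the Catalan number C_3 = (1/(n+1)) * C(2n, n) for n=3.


C(n) = C(2n, n) / (n+1).
C(6, 3) = 20
C(3) = 20 / 4 = 5


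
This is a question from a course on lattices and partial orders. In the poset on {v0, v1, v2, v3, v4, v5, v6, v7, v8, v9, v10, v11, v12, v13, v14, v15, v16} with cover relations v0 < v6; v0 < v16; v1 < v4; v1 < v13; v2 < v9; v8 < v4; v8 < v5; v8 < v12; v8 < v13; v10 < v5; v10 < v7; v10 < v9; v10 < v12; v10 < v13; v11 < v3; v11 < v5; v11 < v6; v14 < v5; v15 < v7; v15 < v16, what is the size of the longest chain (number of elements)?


A chain is a totally ordered subset; we count the number of elements in a maximum chain.
Compute, for each element x, the size of the longest chain ending at x:
  v0: 1
  v1: 1
  v2: 1
  v8: 1
  v10: 1
  v11: 1
  ...
A maximum chain: v11 < v3
Number of elements in the longest chain: 2


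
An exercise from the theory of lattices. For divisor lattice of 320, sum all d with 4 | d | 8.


Interval [4,8] in divisors of 320: [4, 8]
Sum = 12


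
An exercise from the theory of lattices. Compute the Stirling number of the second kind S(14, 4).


S(n,k) = k*S(n-1,k) + S(n-1,k-1).
S(13,4) = 2532530, S(13,3) = 261625
S(14,4) = 4*2532530 + 261625 = 10130120 + 261625
S(14,4) = 10391745


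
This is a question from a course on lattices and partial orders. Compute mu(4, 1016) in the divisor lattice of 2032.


In a divisor lattice, mu(a,b) = mu(b/a) where mu is the classical Mobius function.
b/a = 1016/4 = 254
Prime factorization of 254: primes [2, 127]
254 is squarefree with 2 prime factor(s), so mu(254) = (-1)^2 = 1


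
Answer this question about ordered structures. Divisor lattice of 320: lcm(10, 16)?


Join=lcm.
gcd(10,16)=2
lcm=80


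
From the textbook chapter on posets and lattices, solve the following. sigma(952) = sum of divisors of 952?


sigma(n) = sum of divisors.
Divisors of 952: [1, 2, 4, 7, 8, 14, 17, 28, 34, 56, 68, 119, 136, 238, 476, 952]
Sum = 2160


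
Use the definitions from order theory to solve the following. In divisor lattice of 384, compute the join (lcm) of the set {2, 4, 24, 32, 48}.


In a divisor lattice, join = lcm (least common multiple).
Compute lcm iteratively: start with first element, then lcm(current, next).
Elements: [2, 4, 24, 32, 48]
lcm(2,4) = 4
lcm(4,24) = 24
lcm(24,32) = 96
lcm(96,48) = 96
Final lcm = 96


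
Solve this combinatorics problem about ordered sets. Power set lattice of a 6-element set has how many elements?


Power set = 2^n.
2^6 = 64


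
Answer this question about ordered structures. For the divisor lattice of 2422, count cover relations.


A cover relation a -< b holds when a < b with no c strictly between.
Cover relations:
  1 -< 2
  1 -< 7
  1 -< 173
  2 -< 14
  2 -< 346
  7 -< 14
  7 -< 1211
  14 -< 2422
  ...4 more
Total: 12


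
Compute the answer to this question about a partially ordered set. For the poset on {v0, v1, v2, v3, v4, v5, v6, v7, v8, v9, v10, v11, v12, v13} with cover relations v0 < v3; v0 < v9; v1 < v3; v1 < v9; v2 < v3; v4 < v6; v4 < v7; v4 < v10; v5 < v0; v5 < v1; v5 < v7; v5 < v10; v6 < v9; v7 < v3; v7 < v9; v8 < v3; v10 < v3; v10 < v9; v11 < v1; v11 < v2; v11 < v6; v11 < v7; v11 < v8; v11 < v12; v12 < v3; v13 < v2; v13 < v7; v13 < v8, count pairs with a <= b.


The order relation is {(a,b) : a <= b}, reflexive so it includes (a,a).
Examples: (v0,v0), (v0,v3), (v0,v9), (v1,v1), (v1,v3), ...
Total ordered pairs: 50


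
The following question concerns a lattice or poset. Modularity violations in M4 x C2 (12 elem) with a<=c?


Modular law: if a <= c then a v (b ^ c) = (a v b) ^ c.
Check all triples (a,b,c) with a <= c among 12 elements.
This lattice is modular (diamonds M_m and their chain-products are modular).
Total violating triples: 0


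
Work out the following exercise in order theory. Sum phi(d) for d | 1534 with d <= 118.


Divisors of 1534 up to 118: [1, 2, 13, 26, 59, 118]
phi values: [1, 1, 12, 12, 58, 58]
Sum = 142


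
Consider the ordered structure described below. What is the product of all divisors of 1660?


Divisors of 1660: [1, 2, 4, 5, 10, 20, 83, 166, 332, 415, 830, 1660]
Product = n^(d(n)/2) = 1660^(12/2)
Product = 20924183895616000000


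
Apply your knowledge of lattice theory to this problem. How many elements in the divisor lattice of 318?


Divisors of 318: [1, 2, 3, 6, 53, 106, 159, 318]
Count: 8


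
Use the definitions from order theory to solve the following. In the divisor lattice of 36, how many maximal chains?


A maximal chain goes from the minimum element to a maximal element via cover relations.
Counting all min-to-max paths in the cover graph.
Total maximal chains: 6


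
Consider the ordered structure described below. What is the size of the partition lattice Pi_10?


B(n) = number of set partitions of an n-element set.
B(n) satisfies the recurrence: B(n+1) = sum_k C(n,k)*B(k).
B(10) = 115975


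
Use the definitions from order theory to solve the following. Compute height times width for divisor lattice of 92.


Height = length of longest chain minus 1; width = size of largest antichain.
A maximum chain: 1 | 23 | 46 | 92  (height 3).
A maximum antichain: {2, 23}  (width 2).
Product = 3 * 2 = 6


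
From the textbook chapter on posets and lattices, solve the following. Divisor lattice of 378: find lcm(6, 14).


In a divisor lattice, join = lcm (least common multiple).
gcd(6,14) = 2
lcm(6,14) = 6*14/gcd = 84/2 = 42


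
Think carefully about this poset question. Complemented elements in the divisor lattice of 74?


An element a is complemented if some b has a meet b = bottom, a join b = top.
a is complemented iff gcd(a, n/a)=1, i.e. a is a unitary divisor of 74.
Complemented elements: 1, 2, 37, 74
Count: 4


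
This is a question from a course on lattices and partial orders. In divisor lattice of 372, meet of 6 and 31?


In a divisor lattice, meet = gcd (greatest common divisor).
By Euclidean algorithm or factoring: gcd(6,31) = 1


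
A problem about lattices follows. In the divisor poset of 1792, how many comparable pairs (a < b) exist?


A comparable pair {a,b} has a < b or b < a in the order.
Count unordered pairs where one element is strictly below the other.
Examples: {1,2}, {1,4}, {1,7}, {1,8}, ...
Total comparable pairs: 117


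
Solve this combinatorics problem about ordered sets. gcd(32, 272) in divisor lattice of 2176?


Meet=gcd.
gcd(32,272)=16


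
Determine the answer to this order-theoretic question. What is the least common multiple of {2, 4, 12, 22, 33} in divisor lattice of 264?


In a divisor lattice, join = lcm (least common multiple).
Compute lcm iteratively: start with first element, then lcm(current, next).
Elements: [2, 4, 12, 22, 33]
lcm(2,4) = 4
lcm(4,12) = 12
lcm(12,22) = 132
lcm(132,33) = 132
Final lcm = 132


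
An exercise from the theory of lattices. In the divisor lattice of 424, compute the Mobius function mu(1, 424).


In a divisor lattice, mu(a,b) = mu(b/a) where mu is the classical Mobius function.
b/a = 424/1 = 424
Prime factorization of 424: primes [2, 53]
424 is not squarefree, so mu(424) = 0


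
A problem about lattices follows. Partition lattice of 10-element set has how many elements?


B(n) = number of set partitions of an n-element set.
B(n) satisfies the recurrence: B(n+1) = sum_k C(n,k)*B(k).
B(10) = 115975


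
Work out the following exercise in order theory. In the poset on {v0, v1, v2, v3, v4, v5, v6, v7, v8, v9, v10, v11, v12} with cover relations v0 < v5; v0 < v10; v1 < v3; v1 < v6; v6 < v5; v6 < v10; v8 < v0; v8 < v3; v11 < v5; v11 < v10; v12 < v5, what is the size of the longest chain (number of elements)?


A chain is a totally ordered subset; we count the number of elements in a maximum chain.
Compute, for each element x, the size of the longest chain ending at x:
  v1: 1
  v2: 1
  v4: 1
  v7: 1
  v8: 1
  v9: 1
  ...
A maximum chain: v8 < v0 < v5
Number of elements in the longest chain: 3


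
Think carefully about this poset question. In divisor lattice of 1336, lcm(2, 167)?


Join=lcm.
gcd(2,167)=1
lcm=334


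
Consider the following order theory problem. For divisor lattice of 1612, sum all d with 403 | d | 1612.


Interval [403,1612] in divisors of 1612: [403, 806, 1612]
Sum = 2821


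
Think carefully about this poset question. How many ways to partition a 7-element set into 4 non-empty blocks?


S(n,k) = k*S(n-1,k) + S(n-1,k-1).
S(6,4) = 65, S(6,3) = 90
S(7,4) = 4*65 + 90 = 260 + 90
S(7,4) = 350


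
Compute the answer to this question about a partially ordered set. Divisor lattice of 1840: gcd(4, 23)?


Meet=gcd.
gcd(4,23)=1


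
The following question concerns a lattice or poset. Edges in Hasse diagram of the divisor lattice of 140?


A cover relation a -< b holds when a < b with no c strictly between.
Cover relations:
  1 -< 2
  1 -< 5
  1 -< 7
  2 -< 4
  2 -< 10
  2 -< 14
  4 -< 20
  4 -< 28
  ...12 more
Total: 20


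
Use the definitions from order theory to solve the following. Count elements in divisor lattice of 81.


Divisors of 81: [1, 3, 9, 27, 81]
Count: 5


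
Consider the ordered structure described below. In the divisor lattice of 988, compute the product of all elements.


Divisors of 988: [1, 2, 4, 13, 19, 26, 38, 52, 76, 247, 494, 988]
Product = n^(d(n)/2) = 988^(12/2)
Product = 930125749549993984


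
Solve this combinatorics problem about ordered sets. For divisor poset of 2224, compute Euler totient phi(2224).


phi(n) = n * prod_{p|n} (1 - 1/p).
Prime divisors of 2224: [2, 139]
phi(2224) = 2224 * (1 - 1/2) * (1 - 1/139)
phi(2224) = 1104


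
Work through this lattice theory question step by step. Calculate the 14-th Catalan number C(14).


C(n) = C(2n, n) / (n+1).
C(28, 14) = 40116600
C(14) = 40116600 / 15 = 2674440


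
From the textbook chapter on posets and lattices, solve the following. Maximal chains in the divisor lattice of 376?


A maximal chain goes from the minimum element to a maximal element via cover relations.
Counting all min-to-max paths in the cover graph.
Total maximal chains: 4


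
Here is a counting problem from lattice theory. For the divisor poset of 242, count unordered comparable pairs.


A comparable pair {a,b} has a < b or b < a in the order.
Count unordered pairs where one element is strictly below the other.
Examples: {1,2}, {1,11}, {1,22}, {1,121}, ...
Total comparable pairs: 12
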